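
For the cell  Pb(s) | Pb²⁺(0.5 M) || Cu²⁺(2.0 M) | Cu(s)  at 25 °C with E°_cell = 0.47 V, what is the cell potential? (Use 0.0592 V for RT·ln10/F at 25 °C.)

0.488 V

Balancing electrons gives n = 2; the reaction quotient is Q = [Pb²⁺]/[Cu²⁺] = 0.250.
At 25 °C, E = E° − (0.0592/n) log Q = 0.47 − (0.0592/2)(-0.602) = 0.470 + 0.018 = 0.488 V.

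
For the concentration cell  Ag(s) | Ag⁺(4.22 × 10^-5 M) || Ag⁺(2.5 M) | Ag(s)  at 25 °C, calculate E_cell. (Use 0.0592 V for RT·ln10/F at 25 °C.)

0.28 V

Both half-cells are Ag⁺/Ag, so E°_cell = 0. The concentrated side is the cathode; the cell reaction moves Ag⁺ from high to low concentration with n = 1.
Q = [Ag⁺]_dilute/[Ag⁺]_conc = 4.22 × 10^-5/2.5 = 1.69 × 10^-5.
E = 0 − (0.0592/1) log Q = −(0.0592/1)(-4.773) = 0.2826 V.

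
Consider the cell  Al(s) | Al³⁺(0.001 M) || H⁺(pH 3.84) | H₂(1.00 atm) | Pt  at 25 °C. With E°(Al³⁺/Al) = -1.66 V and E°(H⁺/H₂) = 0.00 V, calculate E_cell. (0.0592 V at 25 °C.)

1.49 V

The hydrogen couple is the cathode, so E°_cell = 1.66 V; n = 6.
[H⁺] = 10^(−3.84) = 1.4 × 10^-4 M, and Q = [Al³⁺]^2·P(H₂)^3 / [H⁺]^6 = 1.1 × 10^17.
E = E° − (0.0592/6) log Q = 1.66 − (0.0592/6)(17.040) = 1.492 V.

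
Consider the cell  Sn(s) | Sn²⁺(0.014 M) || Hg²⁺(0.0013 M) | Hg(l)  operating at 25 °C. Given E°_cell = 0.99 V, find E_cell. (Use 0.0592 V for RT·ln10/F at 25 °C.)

0.959 V

Balancing electrons gives n = 2; the reaction quotient is Q = [Sn²⁺]/[Hg²⁺] = 10.8.
At 25 °C, E = E° − (0.0592/n) log Q = 0.99 − (0.0592/2)(1.032) = 0.990 − 0.031 = 0.959 V.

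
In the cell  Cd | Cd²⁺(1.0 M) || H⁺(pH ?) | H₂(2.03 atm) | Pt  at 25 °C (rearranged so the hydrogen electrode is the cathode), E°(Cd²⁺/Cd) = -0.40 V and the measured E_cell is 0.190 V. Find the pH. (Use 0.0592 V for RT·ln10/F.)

pH = 3.39

E°_cell = 0.40 V and n = 2.
log Q = n(E° − E)/0.0592 = 2×(0.40 − 0.190)/0.0592 = 7.095.
With Q = [Cd²⁺]·P(H₂) / [H⁺]^2, solving for [H⁺] gives log[H⁺] = -3.394, so pH = 3.39.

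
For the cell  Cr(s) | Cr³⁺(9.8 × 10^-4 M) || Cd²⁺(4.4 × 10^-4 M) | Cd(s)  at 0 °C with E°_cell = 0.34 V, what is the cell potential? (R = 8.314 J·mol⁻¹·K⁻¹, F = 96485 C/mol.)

0.303 V

Balancing electrons gives n = 6; the reaction quotient is Q = [Cr³⁺]^2/[Cd²⁺]^3 = 1.13 × 10^4.
E = E° − (RT/nF) ln Q = 0.34 − (8.314×273)/(6×96485) × (9.330) = 0.340 − 0.037 = 0.303 V.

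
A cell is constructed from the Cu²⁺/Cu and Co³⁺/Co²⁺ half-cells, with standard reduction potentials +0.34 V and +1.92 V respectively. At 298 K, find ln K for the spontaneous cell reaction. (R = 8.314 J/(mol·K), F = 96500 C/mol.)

E°_cell = +1.92 − (+0.34) = 1.58 V, with n = 2 electrons transferred.
At equilibrium E = 0, so the Nernst equation gives ln K = nFE°/RT = (2)(96500)(1.58)/((8.314)(298)) = 123.08.

ln K = 123.1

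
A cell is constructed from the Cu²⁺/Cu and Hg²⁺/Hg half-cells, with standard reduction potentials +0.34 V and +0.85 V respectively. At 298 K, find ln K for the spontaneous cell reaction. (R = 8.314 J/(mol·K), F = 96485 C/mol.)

E°_cell = +0.85 − (+0.34) = 0.51 V, with n = 2 electrons transferred.
At equilibrium E = 0, so the Nernst equation gives ln K = nFE°/RT = (2)(96485)(0.51)/((8.314)(298)) = 39.72.

ln K = 39.7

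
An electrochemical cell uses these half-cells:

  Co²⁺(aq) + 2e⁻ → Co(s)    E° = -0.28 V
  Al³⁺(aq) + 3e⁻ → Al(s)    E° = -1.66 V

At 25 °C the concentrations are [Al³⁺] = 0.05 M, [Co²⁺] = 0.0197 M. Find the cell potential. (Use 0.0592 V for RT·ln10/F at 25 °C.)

The Co²⁺/Co couple has the higher reduction potential and acts as the cathode, so E°_cell = -0.28 − (-1.66) = 1.38 V.
Balancing electrons gives n = 6; the reaction quotient is Q = [Al³⁺]^2/[Co²⁺]^3 = 327.
At 25 °C, E = E° − (0.0592/n) log Q = 1.38 − (0.0592/6)(2.515) = 1.380 − 0.025 = 1.355 V.

1.36 V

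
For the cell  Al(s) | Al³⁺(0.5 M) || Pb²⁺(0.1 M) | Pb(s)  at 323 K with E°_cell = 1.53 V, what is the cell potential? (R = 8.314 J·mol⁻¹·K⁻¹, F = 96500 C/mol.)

1.50 V

Balancing electrons gives n = 6; the reaction quotient is Q = [Al³⁺]^2/[Pb²⁺]^3 = 250.
E = E° − (RT/nF) ln Q = 1.53 − (8.314×323)/(6×96500) × (5.521) = 1.530 − 0.026 = 1.504 V.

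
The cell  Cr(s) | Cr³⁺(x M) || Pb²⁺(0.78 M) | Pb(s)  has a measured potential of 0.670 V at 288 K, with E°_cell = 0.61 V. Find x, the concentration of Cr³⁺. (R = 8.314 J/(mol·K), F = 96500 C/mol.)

4.9 × 10^-4 M

From the Nernst equation, ln Q = nF(E° − E)/RT = 6×96500×(0.61 − 0.670)/(8.314×288) = -14.509, so Q = 5 × 10^-7.
With Q = [Cr³⁺]^2/[Pb²⁺]^3 and the known concentrations, [Cr³⁺]^2 in the numerator gives [Cr³⁺] = 4.9 × 10^-4 M.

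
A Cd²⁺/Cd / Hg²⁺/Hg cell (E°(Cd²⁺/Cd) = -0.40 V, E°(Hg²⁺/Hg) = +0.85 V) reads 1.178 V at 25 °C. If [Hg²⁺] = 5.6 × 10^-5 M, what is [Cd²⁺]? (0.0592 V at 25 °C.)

0.015 M

From the Nernst equation, log Q = n(E° − E)/0.0592 = 2(1.25 − 1.178)/0.0592 = 2.432, so Q = 271.
With Q = [Cd²⁺]/[Hg²⁺] and the known concentrations, [Cd²⁺] in the numerator gives [Cd²⁺] = 0.015 M.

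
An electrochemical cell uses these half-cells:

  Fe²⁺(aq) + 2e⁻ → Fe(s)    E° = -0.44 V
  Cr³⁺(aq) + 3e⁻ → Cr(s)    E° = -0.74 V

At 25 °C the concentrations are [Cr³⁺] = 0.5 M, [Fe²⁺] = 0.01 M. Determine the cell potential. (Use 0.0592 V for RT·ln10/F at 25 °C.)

0.247 V

The Fe²⁺/Fe couple has the higher reduction potential and acts as the cathode, so E°_cell = -0.44 − (-0.74) = 0.30 V.
Balancing electrons gives n = 6; the reaction quotient is Q = [Cr³⁺]^2/[Fe²⁺]^3 = 2.5 × 10^5.
At 25 °C, E = E° − (0.0592/n) log Q = 0.30 − (0.0592/6)(5.398) = 0.300 − 0.053 = 0.247 V.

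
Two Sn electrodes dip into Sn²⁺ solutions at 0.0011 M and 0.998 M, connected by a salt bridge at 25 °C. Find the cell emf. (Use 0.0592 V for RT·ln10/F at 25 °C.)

Both half-cells are Sn²⁺/Sn, so E°_cell = 0. The concentrated side is the cathode; the cell reaction moves Sn²⁺ from high to low concentration with n = 2.
Q = [Sn²⁺]_dilute/[Sn²⁺]_conc = 0.0011/0.998 = 0.00110.
E = 0 − (0.0592/2) log Q = −(0.0592/2)(-2.958) = 0.0876 V.

0.088 V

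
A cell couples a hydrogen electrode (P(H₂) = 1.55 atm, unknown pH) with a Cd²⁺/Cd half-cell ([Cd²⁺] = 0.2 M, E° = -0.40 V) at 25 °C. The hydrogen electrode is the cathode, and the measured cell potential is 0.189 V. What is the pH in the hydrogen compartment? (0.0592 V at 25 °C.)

pH = 3.82

E°_cell = 0.40 V and n = 2.
log Q = n(E° − E)/0.0592 = 2×(0.40 − 0.189)/0.0592 = 7.128.
With Q = [Cd²⁺]·P(H₂) / [H⁺]^2, solving for [H⁺] gives log[H⁺] = -3.819, so pH = 3.82.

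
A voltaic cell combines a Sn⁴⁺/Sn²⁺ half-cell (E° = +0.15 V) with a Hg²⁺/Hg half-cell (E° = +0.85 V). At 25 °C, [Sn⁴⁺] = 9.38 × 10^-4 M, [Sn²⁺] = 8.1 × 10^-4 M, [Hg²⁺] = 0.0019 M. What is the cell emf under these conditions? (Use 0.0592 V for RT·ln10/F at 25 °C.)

0.618 V

The Hg²⁺/Hg couple has the higher reduction potential and acts as the cathode, so E°_cell = +0.85 − (+0.15) = 0.70 V.
Balancing electrons gives n = 2; the reaction quotient is Q = [Sn⁴⁺]/([Sn²⁺]·[Hg²⁺]) = 609.
At 25 °C, E = E° − (0.0592/n) log Q = 0.70 − (0.0592/2)(2.785) = 0.700 − 0.082 = 0.618 V.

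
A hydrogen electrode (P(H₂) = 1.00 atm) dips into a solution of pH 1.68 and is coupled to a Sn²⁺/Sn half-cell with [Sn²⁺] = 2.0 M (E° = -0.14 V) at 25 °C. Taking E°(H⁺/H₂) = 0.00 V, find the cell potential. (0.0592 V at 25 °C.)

0.032 V

The hydrogen couple is the cathode, so E°_cell = 0.14 V; n = 2.
[H⁺] = 10^(−1.68) = 0.021 M, and Q = [Sn²⁺]·P(H₂) / [H⁺]^2 = 4580.
E = E° − (0.0592/2) log Q = 0.14 − (0.0592/2)(3.661) = 0.032 V.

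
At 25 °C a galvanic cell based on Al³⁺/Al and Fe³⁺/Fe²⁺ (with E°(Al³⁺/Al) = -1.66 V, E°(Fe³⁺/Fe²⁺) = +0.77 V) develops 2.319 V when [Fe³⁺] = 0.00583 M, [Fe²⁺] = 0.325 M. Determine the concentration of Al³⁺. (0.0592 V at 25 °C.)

2.4 M

From the Nernst equation, log Q = n(E° − E)/0.0592 = 3(2.43 − 2.319)/0.0592 = 5.625, so Q = 4.22 × 10^5.
With Q = [Al³⁺]·[Fe²⁺]^3/[Fe³⁺]^3 and the known concentrations, [Al³⁺] in the numerator gives [Al³⁺] = 2.4 M.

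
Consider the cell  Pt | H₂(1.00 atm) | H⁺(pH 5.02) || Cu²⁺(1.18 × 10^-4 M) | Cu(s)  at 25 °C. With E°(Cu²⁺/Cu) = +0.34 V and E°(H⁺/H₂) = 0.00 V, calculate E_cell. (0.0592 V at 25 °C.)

The Cu²⁺/Cu couple is the cathode, so E°_cell = 0.34 V; n = 2.
[H⁺] = 10^(−5.02) = 9.5 × 10^-6 M, and Q = [H⁺]^2 / ([Cu²⁺]·P(H₂)) = 7.73 × 10^-7.
E = E° − (0.0592/2) log Q = 0.34 − (0.0592/2)(-6.112) = 0.521 V.

0.52 V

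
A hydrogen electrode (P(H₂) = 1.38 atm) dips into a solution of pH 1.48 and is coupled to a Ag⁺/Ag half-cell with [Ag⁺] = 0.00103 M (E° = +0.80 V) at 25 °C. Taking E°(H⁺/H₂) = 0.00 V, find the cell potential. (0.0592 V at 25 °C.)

0.71 V

The Ag⁺/Ag couple is the cathode, so E°_cell = 0.80 V; n = 2.
[H⁺] = 10^(−1.48) = 0.033 M, and Q = [H⁺]^2 / ([Ag⁺]^2·P(H₂)) = 749.
E = E° − (0.0592/2) log Q = 0.80 − (0.0592/2)(2.874) = 0.715 V.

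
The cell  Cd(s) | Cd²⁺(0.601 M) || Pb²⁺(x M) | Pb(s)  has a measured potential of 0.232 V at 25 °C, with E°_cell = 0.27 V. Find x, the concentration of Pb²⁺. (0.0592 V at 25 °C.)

0.031 M

From the Nernst equation, log Q = n(E° − E)/0.0592 = 2(0.27 − 0.232)/0.0592 = 1.284, so Q = 19.2.
With Q = [Cd²⁺]/[Pb²⁺] and the known concentrations, [Pb²⁺] in the denominator gives [Pb²⁺] = 0.031 M.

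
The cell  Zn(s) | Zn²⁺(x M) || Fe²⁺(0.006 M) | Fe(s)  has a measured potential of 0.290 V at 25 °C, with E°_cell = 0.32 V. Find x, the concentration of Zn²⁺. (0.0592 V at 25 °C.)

0.062 M

From the Nernst equation, log Q = n(E° − E)/0.0592 = 2(0.32 − 0.290)/0.0592 = 1.014, so Q = 10.3.
With Q = [Zn²⁺]/[Fe²⁺] and the known concentrations, [Zn²⁺] in the numerator gives [Zn²⁺] = 0.062 M.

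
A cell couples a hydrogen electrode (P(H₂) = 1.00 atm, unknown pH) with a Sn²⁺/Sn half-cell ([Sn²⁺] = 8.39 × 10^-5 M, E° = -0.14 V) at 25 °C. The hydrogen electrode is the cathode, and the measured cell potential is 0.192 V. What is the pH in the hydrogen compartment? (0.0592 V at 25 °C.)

pH = 1.16

E°_cell = 0.14 V and n = 2.
log Q = n(E° − E)/0.0592 = 2×(0.14 − 0.192)/0.0592 = -1.757.
With Q = [Sn²⁺]·P(H₂) / [H⁺]^2, solving for [H⁺] gives log[H⁺] = -1.160, so pH = 1.16.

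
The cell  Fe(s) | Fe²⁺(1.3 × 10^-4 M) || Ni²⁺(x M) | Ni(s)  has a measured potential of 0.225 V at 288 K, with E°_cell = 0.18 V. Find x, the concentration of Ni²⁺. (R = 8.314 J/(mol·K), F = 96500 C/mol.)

0.0049 M

From the Nernst equation, ln Q = nF(E° − E)/RT = 2×96500×(0.18 − 0.225)/(8.314×288) = -3.627, so Q = 0.0266.
With Q = [Fe²⁺]/[Ni²⁺] and the known concentrations, [Ni²⁺] in the denominator gives [Ni²⁺] = 0.0049 M.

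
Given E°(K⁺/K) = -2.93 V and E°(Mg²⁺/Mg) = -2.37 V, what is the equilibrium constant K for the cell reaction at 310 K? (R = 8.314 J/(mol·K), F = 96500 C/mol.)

E°_cell = -2.37 − (-2.93) = 0.56 V, with n = 2 electrons transferred.
At equilibrium E = 0, so the Nernst equation gives ln K = nFE°/RT = (2)(96500)(0.56)/((8.314)(310)) = 41.93.
K = e^41.93 = 1.6 × 10^18.

1.6 × 10^18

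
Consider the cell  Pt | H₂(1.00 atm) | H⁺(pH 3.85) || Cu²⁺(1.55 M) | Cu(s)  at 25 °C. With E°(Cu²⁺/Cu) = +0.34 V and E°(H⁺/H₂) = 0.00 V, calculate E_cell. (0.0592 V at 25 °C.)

0.57 V

The Cu²⁺/Cu couple is the cathode, so E°_cell = 0.34 V; n = 2.
[H⁺] = 10^(−3.85) = 1.4 × 10^-4 M, and Q = [H⁺]^2 / ([Cu²⁺]·P(H₂)) = 1.29 × 10^-8.
E = E° − (0.0592/2) log Q = 0.34 − (0.0592/2)(-7.890) = 0.574 V.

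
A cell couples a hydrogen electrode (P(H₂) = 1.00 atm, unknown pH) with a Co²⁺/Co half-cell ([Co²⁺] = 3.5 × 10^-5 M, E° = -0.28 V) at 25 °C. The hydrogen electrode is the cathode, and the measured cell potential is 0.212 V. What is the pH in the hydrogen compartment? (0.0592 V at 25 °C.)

pH = 3.38

E°_cell = 0.28 V and n = 2.
log Q = n(E° − E)/0.0592 = 2×(0.28 − 0.212)/0.0592 = 2.297.
With Q = [Co²⁺]·P(H₂) / [H⁺]^2, solving for [H⁺] gives log[H⁺] = -3.377, so pH = 3.38.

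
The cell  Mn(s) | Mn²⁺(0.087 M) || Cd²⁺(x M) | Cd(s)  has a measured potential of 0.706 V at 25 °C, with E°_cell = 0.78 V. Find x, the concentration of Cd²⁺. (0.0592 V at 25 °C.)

2.8 × 10^-4 M

From the Nernst equation, log Q = n(E° − E)/0.0592 = 2(0.78 − 0.706)/0.0592 = 2.500, so Q = 316.
With Q = [Mn²⁺]/[Cd²⁺] and the known concentrations, [Cd²⁺] in the denominator gives [Cd²⁺] = 2.8 × 10^-4 M.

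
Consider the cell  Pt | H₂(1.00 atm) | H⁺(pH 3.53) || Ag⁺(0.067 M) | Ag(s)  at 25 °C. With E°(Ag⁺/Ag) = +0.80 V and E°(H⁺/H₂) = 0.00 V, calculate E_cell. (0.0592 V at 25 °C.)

0.94 V

The Ag⁺/Ag couple is the cathode, so E°_cell = 0.80 V; n = 2.
[H⁺] = 10^(−3.53) = 3 × 10^-4 M, and Q = [H⁺]^2 / ([Ag⁺]^2·P(H₂)) = 1.94 × 10^-5.
E = E° − (0.0592/2) log Q = 0.80 − (0.0592/2)(-4.712) = 0.939 V.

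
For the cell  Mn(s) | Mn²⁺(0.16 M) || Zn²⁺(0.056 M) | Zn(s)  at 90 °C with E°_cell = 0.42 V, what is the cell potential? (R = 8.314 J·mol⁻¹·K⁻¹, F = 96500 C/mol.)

0.404 V

Balancing electrons gives n = 2; the reaction quotient is Q = [Mn²⁺]/[Zn²⁺] = 2.86.
E = E° − (RT/nF) ln Q = 0.42 − (8.314×363)/(2×96500) × (1.050) = 0.420 − 0.016 = 0.404 V.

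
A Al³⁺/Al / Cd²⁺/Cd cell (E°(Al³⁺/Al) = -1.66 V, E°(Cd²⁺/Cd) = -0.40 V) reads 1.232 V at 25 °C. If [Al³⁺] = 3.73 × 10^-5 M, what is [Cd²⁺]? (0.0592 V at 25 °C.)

1.3 × 10^-4 M

From the Nernst equation, log Q = n(E° − E)/0.0592 = 6(1.26 − 1.232)/0.0592 = 2.838, so Q = 688.
With Q = [Al³⁺]^2/[Cd²⁺]^3 and the known concentrations, [Cd²⁺]^3 in the denominator gives [Cd²⁺] = 1.3 × 10^-4 M.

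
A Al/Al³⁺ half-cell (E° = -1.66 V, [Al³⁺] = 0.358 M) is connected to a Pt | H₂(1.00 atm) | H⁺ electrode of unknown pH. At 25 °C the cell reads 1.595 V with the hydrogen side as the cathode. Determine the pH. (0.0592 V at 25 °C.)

pH = 1.25

E°_cell = 1.66 V and n = 6.
log Q = n(E° − E)/0.0592 = 6×(1.66 − 1.595)/0.0592 = 6.588.
With Q = [Al³⁺]^2·P(H₂)^3 / [H⁺]^6, solving for [H⁺] gives log[H⁺] = -1.247, so pH = 1.25.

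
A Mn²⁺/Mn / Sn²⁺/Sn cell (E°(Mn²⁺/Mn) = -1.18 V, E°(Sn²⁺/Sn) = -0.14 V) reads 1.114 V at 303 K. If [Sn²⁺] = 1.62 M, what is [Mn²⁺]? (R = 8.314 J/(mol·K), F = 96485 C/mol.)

From the Nernst equation, ln Q = nF(E° − E)/RT = 2×96485×(1.04 − 1.114)/(8.314×303) = -5.669, so Q = 0.00345.
With Q = [Mn²⁺]/[Sn²⁺] and the known concentrations, [Mn²⁺] in the numerator gives [Mn²⁺] = 0.0056 M.

0.0056 M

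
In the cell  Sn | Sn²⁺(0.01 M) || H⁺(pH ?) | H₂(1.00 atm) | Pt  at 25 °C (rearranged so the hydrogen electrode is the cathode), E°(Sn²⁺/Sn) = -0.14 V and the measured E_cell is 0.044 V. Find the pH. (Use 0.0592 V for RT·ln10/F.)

E°_cell = 0.14 V and n = 2.
log Q = n(E° − E)/0.0592 = 2×(0.14 − 0.044)/0.0592 = 3.243.
With Q = [Sn²⁺]·P(H₂) / [H⁺]^2, solving for [H⁺] gives log[H⁺] = -2.622, so pH = 2.62.

pH = 2.62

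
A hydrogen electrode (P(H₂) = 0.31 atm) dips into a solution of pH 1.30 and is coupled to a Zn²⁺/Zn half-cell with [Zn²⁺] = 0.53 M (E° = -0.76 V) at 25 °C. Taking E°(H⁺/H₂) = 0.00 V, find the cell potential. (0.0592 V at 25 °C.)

0.71 V

The hydrogen couple is the cathode, so E°_cell = 0.76 V; n = 2.
[H⁺] = 10^(−1.30) = 0.050 M, and Q = [Zn²⁺]·P(H₂) / [H⁺]^2 = 65.4.
E = E° − (0.0592/2) log Q = 0.76 − (0.0592/2)(1.816) = 0.706 V.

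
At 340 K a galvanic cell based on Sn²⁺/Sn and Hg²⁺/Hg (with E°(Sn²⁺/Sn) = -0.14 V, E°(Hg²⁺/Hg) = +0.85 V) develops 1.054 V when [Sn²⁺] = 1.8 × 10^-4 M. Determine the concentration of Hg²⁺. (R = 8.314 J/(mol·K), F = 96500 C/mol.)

0.014 M

From the Nernst equation, ln Q = nF(E° − E)/RT = 2×96500×(0.99 − 1.054)/(8.314×340) = -4.370, so Q = 0.0127.
With Q = [Sn²⁺]/[Hg²⁺] and the known concentrations, [Hg²⁺] in the denominator gives [Hg²⁺] = 0.014 M.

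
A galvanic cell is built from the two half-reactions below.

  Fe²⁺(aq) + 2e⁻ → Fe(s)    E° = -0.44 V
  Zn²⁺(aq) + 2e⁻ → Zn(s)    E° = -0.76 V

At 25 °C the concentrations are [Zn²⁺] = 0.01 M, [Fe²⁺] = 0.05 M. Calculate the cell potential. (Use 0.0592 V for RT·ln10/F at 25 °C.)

The Fe²⁺/Fe couple has the higher reduction potential and acts as the cathode, so E°_cell = -0.44 − (-0.76) = 0.32 V.
Balancing electrons gives n = 2; the reaction quotient is Q = [Zn²⁺]/[Fe²⁺] = 0.200.
At 25 °C, E = E° − (0.0592/n) log Q = 0.32 − (0.0592/2)(-0.699) = 0.320 + 0.021 = 0.341 V.

0.341 V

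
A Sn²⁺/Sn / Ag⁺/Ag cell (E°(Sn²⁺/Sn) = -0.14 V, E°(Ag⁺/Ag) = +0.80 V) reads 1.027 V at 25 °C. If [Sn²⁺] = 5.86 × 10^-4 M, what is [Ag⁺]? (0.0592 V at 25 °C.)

0.71 M

From the Nernst equation, log Q = n(E° − E)/0.0592 = 2(0.94 − 1.027)/0.0592 = -2.939, so Q = 0.00115.
With Q = [Sn²⁺]/[Ag⁺]^2 and the known concentrations, [Ag⁺]^2 in the denominator gives [Ag⁺] = 0.71 M.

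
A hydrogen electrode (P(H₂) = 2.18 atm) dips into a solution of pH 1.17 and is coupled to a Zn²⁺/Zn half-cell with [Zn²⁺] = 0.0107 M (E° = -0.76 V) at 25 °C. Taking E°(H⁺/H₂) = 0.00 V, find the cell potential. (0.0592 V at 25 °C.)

0.74 V

The hydrogen couple is the cathode, so E°_cell = 0.76 V; n = 2.
[H⁺] = 10^(−1.17) = 0.068 M, and Q = [Zn²⁺]·P(H₂) / [H⁺]^2 = 5.10.
E = E° − (0.0592/2) log Q = 0.76 − (0.0592/2)(0.708) = 0.739 V.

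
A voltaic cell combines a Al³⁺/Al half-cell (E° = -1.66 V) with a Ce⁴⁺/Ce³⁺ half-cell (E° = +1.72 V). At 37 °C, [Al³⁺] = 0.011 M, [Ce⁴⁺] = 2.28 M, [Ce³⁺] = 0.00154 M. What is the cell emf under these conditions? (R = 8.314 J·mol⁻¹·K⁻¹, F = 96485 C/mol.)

3.62 V

The Ce⁴⁺/Ce³⁺ couple has the higher reduction potential and acts as the cathode, so E°_cell = +1.72 − (-1.66) = 3.38 V.
Balancing electrons gives n = 3; the reaction quotient is Q = [Al³⁺]·[Ce³⁺]^3/[Ce⁴⁺]^3 = 3.39 × 10^-12.
E = E° − (RT/nF) ln Q = 3.38 − (8.314×310)/(3×96485) × (-26.410) = 3.380 + 0.235 = 3.615 V.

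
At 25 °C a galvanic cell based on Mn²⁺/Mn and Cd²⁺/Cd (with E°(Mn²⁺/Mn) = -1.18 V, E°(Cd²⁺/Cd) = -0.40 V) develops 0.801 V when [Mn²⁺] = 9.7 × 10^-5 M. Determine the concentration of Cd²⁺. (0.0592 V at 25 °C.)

5 × 10^-4 M

From the Nernst equation, log Q = n(E° − E)/0.0592 = 2(0.78 − 0.801)/0.0592 = -0.709, so Q = 0.195.
With Q = [Mn²⁺]/[Cd²⁺] and the known concentrations, [Cd²⁺] in the denominator gives [Cd²⁺] = 5 × 10^-4 M.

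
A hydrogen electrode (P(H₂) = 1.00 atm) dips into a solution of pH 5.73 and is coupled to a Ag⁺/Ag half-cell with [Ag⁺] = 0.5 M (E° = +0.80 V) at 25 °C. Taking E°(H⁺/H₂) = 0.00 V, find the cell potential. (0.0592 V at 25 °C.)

1.12 V

The Ag⁺/Ag couple is the cathode, so E°_cell = 0.80 V; n = 2.
[H⁺] = 10^(−5.73) = 1.9 × 10^-6 M, and Q = [H⁺]^2 / ([Ag⁺]^2·P(H₂)) = 1.39 × 10^-11.
E = E° − (0.0592/2) log Q = 0.80 − (0.0592/2)(-10.858) = 1.121 V.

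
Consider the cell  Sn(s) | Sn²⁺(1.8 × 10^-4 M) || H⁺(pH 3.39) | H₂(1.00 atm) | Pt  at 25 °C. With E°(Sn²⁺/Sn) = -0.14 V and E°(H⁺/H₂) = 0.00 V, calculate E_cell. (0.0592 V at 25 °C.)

The hydrogen couple is the cathode, so E°_cell = 0.14 V; n = 2.
[H⁺] = 10^(−3.39) = 4.1 × 10^-4 M, and Q = [Sn²⁺]·P(H₂) / [H⁺]^2 = 1080.
E = E° − (0.0592/2) log Q = 0.14 − (0.0592/2)(3.035) = 0.050 V.

0.050 V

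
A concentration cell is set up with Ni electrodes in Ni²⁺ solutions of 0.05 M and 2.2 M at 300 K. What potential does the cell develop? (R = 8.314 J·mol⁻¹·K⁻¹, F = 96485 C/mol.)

Both half-cells are Ni²⁺/Ni, so E°_cell = 0. The concentrated side is the cathode; the cell reaction moves Ni²⁺ from high to low concentration with n = 2.
Q = [Ni²⁺]_dilute/[Ni²⁺]_conc = 0.05/2.2 = 0.0227.
E = 0 − (RT/nF) ln Q = −((8.314×300)/(2×96485))(-3.784) = 0.0489 V.

0.049 V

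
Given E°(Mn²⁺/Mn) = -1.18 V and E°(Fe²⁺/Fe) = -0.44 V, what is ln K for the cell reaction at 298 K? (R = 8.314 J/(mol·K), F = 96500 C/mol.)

E°_cell = -0.44 − (-1.18) = 0.74 V, with n = 2 electrons transferred.
At equilibrium E = 0, so the Nernst equation gives ln K = nFE°/RT = (2)(96500)(0.74)/((8.314)(298)) = 57.65.

ln K = 57.6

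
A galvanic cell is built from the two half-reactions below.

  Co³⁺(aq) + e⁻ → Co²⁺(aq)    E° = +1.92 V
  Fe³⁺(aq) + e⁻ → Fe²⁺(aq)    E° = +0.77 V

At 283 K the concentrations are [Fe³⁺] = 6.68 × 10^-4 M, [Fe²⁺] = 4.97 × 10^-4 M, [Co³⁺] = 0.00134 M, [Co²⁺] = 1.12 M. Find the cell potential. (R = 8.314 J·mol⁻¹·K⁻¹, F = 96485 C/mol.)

The Co³⁺/Co²⁺ couple has the higher reduction potential and acts as the cathode, so E°_cell = +1.92 − (+0.77) = 1.15 V.
Balancing electrons gives n = 1; the reaction quotient is Q = [Fe³⁺]·[Co²⁺]/([Fe²⁺]·[Co³⁺]) = 1120.
E = E° − (RT/nF) ln Q = 1.15 − (8.314×283)/(1×96485) × (7.024) = 1.150 − 0.171 = 0.979 V.

0.979 V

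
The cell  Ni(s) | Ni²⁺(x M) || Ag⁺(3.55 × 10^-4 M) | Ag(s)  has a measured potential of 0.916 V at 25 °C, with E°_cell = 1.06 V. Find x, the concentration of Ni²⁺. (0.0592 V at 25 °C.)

0.0092 M

From the Nernst equation, log Q = n(E° − E)/0.0592 = 2(1.06 − 0.916)/0.0592 = 4.865, so Q = 7.33 × 10^4.
With Q = [Ni²⁺]/[Ag⁺]^2 and the known concentrations, [Ni²⁺] in the numerator gives [Ni²⁺] = 0.0092 M.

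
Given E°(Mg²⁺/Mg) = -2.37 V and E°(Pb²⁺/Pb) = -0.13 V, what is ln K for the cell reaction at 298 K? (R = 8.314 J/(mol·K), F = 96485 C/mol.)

E°_cell = -0.13 − (-2.37) = 2.24 V, with n = 2 electrons transferred.
At equilibrium E = 0, so the Nernst equation gives ln K = nFE°/RT = (2)(96485)(2.24)/((8.314)(298)) = 174.47.

ln K = 174.5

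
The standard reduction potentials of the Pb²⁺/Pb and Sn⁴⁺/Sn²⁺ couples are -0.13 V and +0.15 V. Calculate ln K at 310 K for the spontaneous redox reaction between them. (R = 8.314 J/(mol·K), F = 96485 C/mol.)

E°_cell = +0.15 − (-0.13) = 0.28 V, with n = 2 electrons transferred.
At equilibrium E = 0, so the Nernst equation gives ln K = nFE°/RT = (2)(96485)(0.28)/((8.314)(310)) = 20.96.

ln K = 21.0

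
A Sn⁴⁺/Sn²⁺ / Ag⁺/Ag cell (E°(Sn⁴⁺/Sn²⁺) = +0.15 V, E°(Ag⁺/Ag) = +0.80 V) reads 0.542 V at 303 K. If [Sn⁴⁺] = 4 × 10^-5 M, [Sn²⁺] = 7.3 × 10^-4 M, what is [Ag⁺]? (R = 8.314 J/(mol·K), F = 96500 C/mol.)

0.0037 M

From the Nernst equation, ln Q = nF(E° − E)/RT = 2×96500×(0.65 − 0.542)/(8.314×303) = 8.274, so Q = 3920.
With Q = [Sn⁴⁺]/([Sn²⁺]·[Ag⁺]^2) and the known concentrations, [Ag⁺]^2 in the denominator gives [Ag⁺] = 0.0037 M.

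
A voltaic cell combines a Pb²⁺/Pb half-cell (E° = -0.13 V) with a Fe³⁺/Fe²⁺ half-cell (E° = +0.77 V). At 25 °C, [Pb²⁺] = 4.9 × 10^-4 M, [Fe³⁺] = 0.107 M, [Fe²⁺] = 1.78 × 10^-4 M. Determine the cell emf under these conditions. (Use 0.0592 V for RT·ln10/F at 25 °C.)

The Fe³⁺/Fe²⁺ couple has the higher reduction potential and acts as the cathode, so E°_cell = +0.77 − (-0.13) = 0.90 V.
Balancing electrons gives n = 2; the reaction quotient is Q = [Pb²⁺]·[Fe²⁺]^2/[Fe³⁺]^2 = 1.36 × 10^-9.
At 25 °C, E = E° − (0.0592/n) log Q = 0.90 − (0.0592/2)(-8.868) = 0.900 + 0.262 = 1.162 V.

1.16 V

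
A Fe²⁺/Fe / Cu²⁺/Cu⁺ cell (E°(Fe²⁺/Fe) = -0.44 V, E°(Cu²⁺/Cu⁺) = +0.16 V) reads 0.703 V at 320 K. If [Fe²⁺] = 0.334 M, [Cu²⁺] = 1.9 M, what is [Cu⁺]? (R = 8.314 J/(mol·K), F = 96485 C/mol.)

0.078 M

From the Nernst equation, ln Q = nF(E° − E)/RT = 2×96485×(0.60 − 0.703)/(8.314×320) = -7.471, so Q = 5.69 × 10^-4.
With Q = [Fe²⁺]·[Cu⁺]^2/[Cu²⁺]^2 and the known concentrations, [Cu⁺]^2 in the numerator gives [Cu⁺] = 0.078 M.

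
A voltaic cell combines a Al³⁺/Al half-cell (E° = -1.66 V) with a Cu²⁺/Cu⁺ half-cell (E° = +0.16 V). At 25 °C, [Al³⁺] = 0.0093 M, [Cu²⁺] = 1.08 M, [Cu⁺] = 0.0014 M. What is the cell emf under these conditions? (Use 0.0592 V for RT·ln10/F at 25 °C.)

The Cu²⁺/Cu⁺ couple has the higher reduction potential and acts as the cathode, so E°_cell = +0.16 − (-1.66) = 1.82 V.
Balancing electrons gives n = 3; the reaction quotient is Q = [Al³⁺]·[Cu⁺]^3/[Cu²⁺]^3 = 2.03 × 10^-11.
At 25 °C, E = E° − (0.0592/n) log Q = 1.82 − (0.0592/3)(-10.693) = 1.820 + 0.211 = 2.031 V.

2.03 V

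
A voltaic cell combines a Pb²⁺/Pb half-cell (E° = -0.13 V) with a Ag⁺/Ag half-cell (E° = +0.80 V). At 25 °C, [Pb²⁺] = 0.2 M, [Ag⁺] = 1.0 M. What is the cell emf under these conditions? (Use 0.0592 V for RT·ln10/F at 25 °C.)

0.951 V

The Ag⁺/Ag couple has the higher reduction potential and acts as the cathode, so E°_cell = +0.80 − (-0.13) = 0.93 V.
Balancing electrons gives n = 2; the reaction quotient is Q = [Pb²⁺]/[Ag⁺]^2 = 0.200.
At 25 °C, E = E° − (0.0592/n) log Q = 0.93 − (0.0592/2)(-0.699) = 0.930 + 0.021 = 0.951 V.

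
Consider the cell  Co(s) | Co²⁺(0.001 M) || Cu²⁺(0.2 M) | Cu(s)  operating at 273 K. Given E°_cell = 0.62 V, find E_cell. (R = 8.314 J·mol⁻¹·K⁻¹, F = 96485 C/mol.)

Balancing electrons gives n = 2; the reaction quotient is Q = [Co²⁺]/[Cu²⁺] = 0.00500.
E = E° − (RT/nF) ln Q = 0.62 − (8.314×273)/(2×96485) × (-5.298) = 0.620 + 0.062 = 0.682 V.

0.682 V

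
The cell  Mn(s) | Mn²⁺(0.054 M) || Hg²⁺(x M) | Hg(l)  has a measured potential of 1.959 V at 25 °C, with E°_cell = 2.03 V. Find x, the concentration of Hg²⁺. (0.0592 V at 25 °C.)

From the Nernst equation, log Q = n(E° − E)/0.0592 = 2(2.03 − 1.959)/0.0592 = 2.399, so Q = 250.
With Q = [Mn²⁺]/[Hg²⁺] and the known concentrations, [Hg²⁺] in the denominator gives [Hg²⁺] = 2.2 × 10^-4 M.

2.2 × 10^-4 M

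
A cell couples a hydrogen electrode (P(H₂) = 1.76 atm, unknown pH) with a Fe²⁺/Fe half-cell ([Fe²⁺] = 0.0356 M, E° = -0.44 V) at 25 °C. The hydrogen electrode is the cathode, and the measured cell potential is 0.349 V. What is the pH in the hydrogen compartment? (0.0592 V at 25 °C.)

E°_cell = 0.44 V and n = 2.
log Q = n(E° − E)/0.0592 = 2×(0.44 − 0.349)/0.0592 = 3.074.
With Q = [Fe²⁺]·P(H₂) / [H⁺]^2, solving for [H⁺] gives log[H⁺] = -2.139, so pH = 2.14.

pH = 2.14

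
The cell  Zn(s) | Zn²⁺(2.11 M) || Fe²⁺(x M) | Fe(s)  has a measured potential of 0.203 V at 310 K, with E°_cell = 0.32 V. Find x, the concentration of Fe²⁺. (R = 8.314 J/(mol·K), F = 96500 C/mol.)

3.3 × 10^-4 M

From the Nernst equation, ln Q = nF(E° − E)/RT = 2×96500×(0.32 − 0.203)/(8.314×310) = 8.761, so Q = 6380.
With Q = [Zn²⁺]/[Fe²⁺] and the known concentrations, [Fe²⁺] in the denominator gives [Fe²⁺] = 3.3 × 10^-4 M.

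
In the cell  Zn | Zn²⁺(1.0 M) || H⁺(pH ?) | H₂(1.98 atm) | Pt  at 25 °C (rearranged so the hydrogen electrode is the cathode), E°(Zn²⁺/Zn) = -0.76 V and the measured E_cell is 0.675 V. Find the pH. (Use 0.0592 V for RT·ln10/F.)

pH = 1.29

E°_cell = 0.76 V and n = 2.
log Q = n(E° − E)/0.0592 = 2×(0.76 − 0.675)/0.0592 = 2.872.
With Q = [Zn²⁺]·P(H₂) / [H⁺]^2, solving for [H⁺] gives log[H⁺] = -1.287, so pH = 1.29.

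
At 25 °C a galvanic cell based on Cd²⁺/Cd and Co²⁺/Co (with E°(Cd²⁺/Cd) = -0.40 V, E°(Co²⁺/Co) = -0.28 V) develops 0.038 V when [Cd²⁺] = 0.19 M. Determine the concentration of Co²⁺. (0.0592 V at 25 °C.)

3.2 × 10^-4 M

From the Nernst equation, log Q = n(E° − E)/0.0592 = 2(0.12 − 0.038)/0.0592 = 2.770, so Q = 589.
With Q = [Cd²⁺]/[Co²⁺] and the known concentrations, [Co²⁺] in the denominator gives [Co²⁺] = 3.2 × 10^-4 M.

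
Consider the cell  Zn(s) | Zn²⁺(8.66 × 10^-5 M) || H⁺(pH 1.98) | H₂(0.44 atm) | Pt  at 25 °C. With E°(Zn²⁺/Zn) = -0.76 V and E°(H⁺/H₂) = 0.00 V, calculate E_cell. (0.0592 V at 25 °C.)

The hydrogen couple is the cathode, so E°_cell = 0.76 V; n = 2.
[H⁺] = 10^(−1.98) = 0.010 M, and Q = [Zn²⁺]·P(H₂) / [H⁺]^2 = 0.348.
E = E° − (0.0592/2) log Q = 0.76 − (0.0592/2)(-0.459) = 0.774 V.

0.77 V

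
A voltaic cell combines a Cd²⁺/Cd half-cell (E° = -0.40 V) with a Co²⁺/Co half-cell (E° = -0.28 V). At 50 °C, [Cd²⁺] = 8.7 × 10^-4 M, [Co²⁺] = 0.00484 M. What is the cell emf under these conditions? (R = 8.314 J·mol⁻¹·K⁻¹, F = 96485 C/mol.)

0.144 V

The Co²⁺/Co couple has the higher reduction potential and acts as the cathode, so E°_cell = -0.28 − (-0.40) = 0.12 V.
Balancing electrons gives n = 2; the reaction quotient is Q = [Cd²⁺]/[Co²⁺] = 0.180.
E = E° − (RT/nF) ln Q = 0.12 − (8.314×323)/(2×96485) × (-1.716) = 0.120 + 0.024 = 0.144 V.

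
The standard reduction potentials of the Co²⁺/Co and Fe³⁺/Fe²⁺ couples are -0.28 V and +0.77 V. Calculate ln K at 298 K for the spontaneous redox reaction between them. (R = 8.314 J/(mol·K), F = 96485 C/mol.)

E°_cell = +0.77 − (-0.28) = 1.05 V, with n = 2 electrons transferred.
At equilibrium E = 0, so the Nernst equation gives ln K = nFE°/RT = (2)(96485)(1.05)/((8.314)(298)) = 81.78.

ln K = 81.8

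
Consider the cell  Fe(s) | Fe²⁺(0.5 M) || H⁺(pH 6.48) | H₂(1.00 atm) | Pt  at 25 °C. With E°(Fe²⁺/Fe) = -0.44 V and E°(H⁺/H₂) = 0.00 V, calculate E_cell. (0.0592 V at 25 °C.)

0.065 V

The hydrogen couple is the cathode, so E°_cell = 0.44 V; n = 2.
[H⁺] = 10^(−6.48) = 3.3 × 10^-7 M, and Q = [Fe²⁺]·P(H₂) / [H⁺]^2 = 4.56 × 10^12.
E = E° − (0.0592/2) log Q = 0.44 − (0.0592/2)(12.659) = 0.065 V.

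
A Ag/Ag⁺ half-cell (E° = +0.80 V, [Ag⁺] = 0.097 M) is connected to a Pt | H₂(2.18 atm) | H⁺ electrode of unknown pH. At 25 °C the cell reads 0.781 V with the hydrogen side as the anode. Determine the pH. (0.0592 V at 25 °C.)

E°_cell = 0.80 V and n = 2.
log Q = n(E° − E)/0.0592 = 2×(0.80 − 0.781)/0.0592 = 0.642.
With Q = [H⁺]^2 / ([Ag⁺]^2·P(H₂)), solving for [H⁺] gives log[H⁺] = -0.523, so pH = 0.52.

pH = 0.52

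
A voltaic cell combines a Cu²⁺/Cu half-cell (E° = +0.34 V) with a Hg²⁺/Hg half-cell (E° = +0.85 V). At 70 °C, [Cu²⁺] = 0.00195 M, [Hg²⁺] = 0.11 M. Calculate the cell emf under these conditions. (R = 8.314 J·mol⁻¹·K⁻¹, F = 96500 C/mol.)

0.570 V

The Hg²⁺/Hg couple has the higher reduction potential and acts as the cathode, so E°_cell = +0.85 − (+0.34) = 0.51 V.
Balancing electrons gives n = 2; the reaction quotient is Q = [Cu²⁺]/[Hg²⁺] = 0.0177.
E = E° − (RT/nF) ln Q = 0.51 − (8.314×343)/(2×96500) × (-4.033) = 0.510 + 0.060 = 0.570 V.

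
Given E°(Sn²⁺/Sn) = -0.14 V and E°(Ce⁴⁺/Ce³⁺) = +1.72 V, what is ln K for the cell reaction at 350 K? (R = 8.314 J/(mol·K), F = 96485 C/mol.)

ln K = 123.3

E°_cell = +1.72 − (-0.14) = 1.86 V, with n = 2 electrons transferred.
At equilibrium E = 0, so the Nernst equation gives ln K = nFE°/RT = (2)(96485)(1.86)/((8.314)(350)) = 123.35.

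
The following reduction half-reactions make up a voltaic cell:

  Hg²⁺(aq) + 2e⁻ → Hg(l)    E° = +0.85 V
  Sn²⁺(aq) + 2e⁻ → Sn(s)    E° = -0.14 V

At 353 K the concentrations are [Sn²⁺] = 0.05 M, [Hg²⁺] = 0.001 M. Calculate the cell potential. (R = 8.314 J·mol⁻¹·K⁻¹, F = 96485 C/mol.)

The Hg²⁺/Hg couple has the higher reduction potential and acts as the cathode, so E°_cell = +0.85 − (-0.14) = 0.99 V.
Balancing electrons gives n = 2; the reaction quotient is Q = [Sn²⁺]/[Hg²⁺] = 50.0.
E = E° − (RT/nF) ln Q = 0.99 − (8.314×353)/(2×96485) × (3.912) = 0.990 − 0.059 = 0.931 V.

0.931 V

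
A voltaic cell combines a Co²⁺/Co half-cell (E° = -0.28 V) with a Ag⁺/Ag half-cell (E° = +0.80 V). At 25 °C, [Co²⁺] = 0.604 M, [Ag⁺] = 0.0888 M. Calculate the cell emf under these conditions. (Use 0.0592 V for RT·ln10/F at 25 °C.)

1.02 V

The Ag⁺/Ag couple has the higher reduction potential and acts as the cathode, so E°_cell = +0.80 − (-0.28) = 1.08 V.
Balancing electrons gives n = 2; the reaction quotient is Q = [Co²⁺]/[Ag⁺]^2 = 76.6.
At 25 °C, E = E° − (0.0592/n) log Q = 1.08 − (0.0592/2)(1.884) = 1.080 − 0.056 = 1.024 V.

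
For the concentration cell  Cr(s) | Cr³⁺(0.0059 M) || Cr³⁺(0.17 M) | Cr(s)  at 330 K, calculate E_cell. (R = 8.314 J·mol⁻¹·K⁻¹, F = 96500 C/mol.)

0.032 V

Both half-cells are Cr³⁺/Cr, so E°_cell = 0. The concentrated side is the cathode; the cell reaction moves Cr³⁺ from high to low concentration with n = 3.
Q = [Cr³⁺]_dilute/[Cr³⁺]_conc = 0.0059/0.17 = 0.0347.
E = 0 − (RT/nF) ln Q = −((8.314×330)/(3×96500))(-3.361) = 0.0319 V.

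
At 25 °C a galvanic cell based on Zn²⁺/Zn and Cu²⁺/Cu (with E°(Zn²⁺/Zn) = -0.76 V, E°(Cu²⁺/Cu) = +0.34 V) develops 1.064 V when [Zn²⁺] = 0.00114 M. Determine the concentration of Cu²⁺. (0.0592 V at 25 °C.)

From the Nernst equation, log Q = n(E° − E)/0.0592 = 2(1.10 − 1.064)/0.0592 = 1.216, so Q = 16.5.
With Q = [Zn²⁺]/[Cu²⁺] and the known concentrations, [Cu²⁺] in the denominator gives [Cu²⁺] = 6.9 × 10^-5 M.

6.9 × 10^-5 M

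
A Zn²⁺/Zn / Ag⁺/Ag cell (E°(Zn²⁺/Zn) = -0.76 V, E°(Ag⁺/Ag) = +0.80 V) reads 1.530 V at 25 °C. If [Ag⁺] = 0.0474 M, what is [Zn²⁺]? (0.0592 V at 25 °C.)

0.023 M

From the Nernst equation, log Q = n(E° − E)/0.0592 = 2(1.56 − 1.530)/0.0592 = 1.014, so Q = 10.3.
With Q = [Zn²⁺]/[Ag⁺]^2 and the known concentrations, [Zn²⁺] in the numerator gives [Zn²⁺] = 0.023 M.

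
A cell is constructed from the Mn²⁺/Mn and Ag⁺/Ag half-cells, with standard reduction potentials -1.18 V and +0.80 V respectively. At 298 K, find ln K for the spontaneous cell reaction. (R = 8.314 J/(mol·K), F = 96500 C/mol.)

ln K = 154.2

E°_cell = +0.80 − (-1.18) = 1.98 V, with n = 2 electrons transferred.
At equilibrium E = 0, so the Nernst equation gives ln K = nFE°/RT = (2)(96500)(1.98)/((8.314)(298)) = 154.24.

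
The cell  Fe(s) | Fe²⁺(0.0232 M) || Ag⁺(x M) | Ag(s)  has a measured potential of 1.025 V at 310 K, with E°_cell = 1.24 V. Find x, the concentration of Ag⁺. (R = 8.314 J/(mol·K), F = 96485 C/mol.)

4.9 × 10^-5 M

From the Nernst equation, ln Q = nF(E° − E)/RT = 2×96485×(1.24 − 1.025)/(8.314×310) = 16.097, so Q = 9.8 × 10^6.
With Q = [Fe²⁺]/[Ag⁺]^2 and the known concentrations, [Ag⁺]^2 in the denominator gives [Ag⁺] = 4.9 × 10^-5 M.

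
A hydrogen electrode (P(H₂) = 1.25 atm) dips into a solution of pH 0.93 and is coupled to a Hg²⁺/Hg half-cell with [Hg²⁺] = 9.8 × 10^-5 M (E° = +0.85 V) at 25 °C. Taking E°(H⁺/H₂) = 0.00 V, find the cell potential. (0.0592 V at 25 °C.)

0.79 V

The Hg²⁺/Hg couple is the cathode, so E°_cell = 0.85 V; n = 2.
[H⁺] = 10^(−0.93) = 0.12 M, and Q = [H⁺]^2 / ([Hg²⁺]·P(H₂)) = 113.
E = E° − (0.0592/2) log Q = 0.85 − (0.0592/2)(2.052) = 0.789 V.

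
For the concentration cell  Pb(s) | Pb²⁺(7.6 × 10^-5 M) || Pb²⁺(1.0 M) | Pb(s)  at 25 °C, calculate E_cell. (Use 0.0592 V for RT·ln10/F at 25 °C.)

Both half-cells are Pb²⁺/Pb, so E°_cell = 0. The concentrated side is the cathode; the cell reaction moves Pb²⁺ from high to low concentration with n = 2.
Q = [Pb²⁺]_dilute/[Pb²⁺]_conc = 7.6 × 10^-5/1.0 = 7.6 × 10^-5.
E = 0 − (0.0592/2) log Q = −(0.0592/2)(-4.119) = 0.1219 V.

0.12 V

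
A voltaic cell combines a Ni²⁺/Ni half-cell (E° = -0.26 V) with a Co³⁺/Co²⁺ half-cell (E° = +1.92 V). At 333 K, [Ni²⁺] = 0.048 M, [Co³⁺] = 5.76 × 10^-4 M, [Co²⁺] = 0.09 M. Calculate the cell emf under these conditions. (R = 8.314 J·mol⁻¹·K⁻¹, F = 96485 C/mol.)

2.08 V

The Co³⁺/Co²⁺ couple has the higher reduction potential and acts as the cathode, so E°_cell = +1.92 − (-0.26) = 2.18 V.
Balancing electrons gives n = 2; the reaction quotient is Q = [Ni²⁺]·[Co²⁺]^2/[Co³⁺]^2 = 1170.
E = E° − (RT/nF) ln Q = 2.18 − (8.314×333)/(2×96485) × (7.066) = 2.180 − 0.101 = 2.079 V.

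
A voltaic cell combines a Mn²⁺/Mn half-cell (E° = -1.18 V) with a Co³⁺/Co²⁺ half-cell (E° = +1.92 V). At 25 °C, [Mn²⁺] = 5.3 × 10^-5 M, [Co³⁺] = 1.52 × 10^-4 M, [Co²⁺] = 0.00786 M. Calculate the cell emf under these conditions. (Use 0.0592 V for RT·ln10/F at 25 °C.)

3.13 V

The Co³⁺/Co²⁺ couple has the higher reduction potential and acts as the cathode, so E°_cell = +1.92 − (-1.18) = 3.10 V.
Balancing electrons gives n = 2; the reaction quotient is Q = [Mn²⁺]·[Co²⁺]^2/[Co³⁺]^2 = 0.142.
At 25 °C, E = E° − (0.0592/n) log Q = 3.10 − (0.0592/2)(-0.849) = 3.100 + 0.025 = 3.125 V.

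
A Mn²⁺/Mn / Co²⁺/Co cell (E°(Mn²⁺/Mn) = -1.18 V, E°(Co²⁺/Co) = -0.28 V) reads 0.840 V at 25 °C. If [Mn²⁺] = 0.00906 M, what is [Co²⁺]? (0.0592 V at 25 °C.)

8.5 × 10^-5 M

From the Nernst equation, log Q = n(E° − E)/0.0592 = 2(0.90 − 0.840)/0.0592 = 2.027, so Q = 106.
With Q = [Mn²⁺]/[Co²⁺] and the known concentrations, [Co²⁺] in the denominator gives [Co²⁺] = 8.5 × 10^-5 M.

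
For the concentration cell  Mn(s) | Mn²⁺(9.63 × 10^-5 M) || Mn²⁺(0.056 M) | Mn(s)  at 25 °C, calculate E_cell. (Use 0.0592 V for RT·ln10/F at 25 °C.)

Both half-cells are Mn²⁺/Mn, so E°_cell = 0. The concentrated side is the cathode; the cell reaction moves Mn²⁺ from high to low concentration with n = 2.
Q = [Mn²⁺]_dilute/[Mn²⁺]_conc = 9.63 × 10^-5/0.056 = 0.00172.
E = 0 − (0.0592/2) log Q = −(0.0592/2)(-2.765) = 0.0818 V.

0.082 V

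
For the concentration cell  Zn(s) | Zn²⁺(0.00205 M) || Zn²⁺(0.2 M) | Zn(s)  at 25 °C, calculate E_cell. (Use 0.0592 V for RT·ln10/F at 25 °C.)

0.059 V

Both half-cells are Zn²⁺/Zn, so E°_cell = 0. The concentrated side is the cathode; the cell reaction moves Zn²⁺ from high to low concentration with n = 2.
Q = [Zn²⁺]_dilute/[Zn²⁺]_conc = 0.00205/0.2 = 0.0102.
E = 0 − (0.0592/2) log Q = −(0.0592/2)(-1.989) = 0.0589 V.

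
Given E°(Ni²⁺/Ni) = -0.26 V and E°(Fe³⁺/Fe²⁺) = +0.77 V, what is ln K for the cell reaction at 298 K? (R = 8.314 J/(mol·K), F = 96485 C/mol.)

ln K = 80.2

E°_cell = +0.77 − (-0.26) = 1.03 V, with n = 2 electrons transferred.
At equilibrium E = 0, so the Nernst equation gives ln K = nFE°/RT = (2)(96485)(1.03)/((8.314)(298)) = 80.22.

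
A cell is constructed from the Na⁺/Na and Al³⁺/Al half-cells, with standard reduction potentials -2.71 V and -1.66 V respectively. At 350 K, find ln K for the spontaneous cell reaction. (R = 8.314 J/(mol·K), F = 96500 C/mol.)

ln K = 104.5

E°_cell = -1.66 − (-2.71) = 1.05 V, with n = 3 electrons transferred.
At equilibrium E = 0, so the Nernst equation gives ln K = nFE°/RT = (3)(96500)(1.05)/((8.314)(350)) = 104.46.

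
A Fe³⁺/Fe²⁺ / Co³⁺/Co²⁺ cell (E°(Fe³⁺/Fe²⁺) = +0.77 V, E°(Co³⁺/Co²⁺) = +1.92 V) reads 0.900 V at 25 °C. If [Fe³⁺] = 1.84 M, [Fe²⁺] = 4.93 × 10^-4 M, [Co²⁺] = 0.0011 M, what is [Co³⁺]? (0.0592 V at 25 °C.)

From the Nernst equation, log Q = n(E° − E)/0.0592 = 1(1.15 − 0.900)/0.0592 = 4.223, so Q = 1.67 × 10^4.
With Q = [Fe³⁺]·[Co²⁺]/([Fe²⁺]·[Co³⁺]) and the known concentrations, [Co³⁺] in the denominator gives [Co³⁺] = 2.5 × 10^-4 M.

2.5 × 10^-4 M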